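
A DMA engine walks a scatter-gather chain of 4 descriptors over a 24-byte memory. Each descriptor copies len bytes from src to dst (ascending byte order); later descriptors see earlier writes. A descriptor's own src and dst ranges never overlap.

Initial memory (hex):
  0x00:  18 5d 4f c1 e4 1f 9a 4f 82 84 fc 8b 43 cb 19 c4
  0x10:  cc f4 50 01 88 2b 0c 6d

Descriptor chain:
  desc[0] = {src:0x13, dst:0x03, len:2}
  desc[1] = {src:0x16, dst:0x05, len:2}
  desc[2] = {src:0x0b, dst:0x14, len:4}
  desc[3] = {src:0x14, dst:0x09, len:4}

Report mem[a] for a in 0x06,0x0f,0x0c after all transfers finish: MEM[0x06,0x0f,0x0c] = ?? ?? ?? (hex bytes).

D0: mem[0x03..0x04] <- [01 88]
D1: mem[0x05..0x06] <- [0c 6d]
D2: mem[0x14..0x17] <- [8b 43 cb 19]
D3: mem[0x09..0x0c] <- [8b 43 cb 19]
query mem[0x06]=0x6d, mem[0x0f]=0xc4, mem[0x0c]=0x19

MEM[0x06,0x0f,0x0c] = 6d c4 19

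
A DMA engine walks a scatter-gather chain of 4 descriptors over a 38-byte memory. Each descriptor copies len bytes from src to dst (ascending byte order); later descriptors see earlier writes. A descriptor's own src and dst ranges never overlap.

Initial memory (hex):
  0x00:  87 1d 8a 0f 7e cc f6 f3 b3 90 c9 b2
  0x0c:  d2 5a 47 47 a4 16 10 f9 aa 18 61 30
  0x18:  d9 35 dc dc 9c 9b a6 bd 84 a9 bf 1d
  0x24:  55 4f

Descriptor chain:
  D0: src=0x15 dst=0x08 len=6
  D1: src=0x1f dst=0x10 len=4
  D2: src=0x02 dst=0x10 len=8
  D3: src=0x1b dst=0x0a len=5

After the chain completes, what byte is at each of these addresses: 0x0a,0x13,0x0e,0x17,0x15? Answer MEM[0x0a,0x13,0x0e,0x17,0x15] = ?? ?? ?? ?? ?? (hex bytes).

D0: mem[0x08..0x0d] <- [18 61 30 d9 35 dc]
D1: mem[0x10..0x13] <- [bd 84 a9 bf]
D2: mem[0x10..0x17] <- [8a 0f 7e cc f6 f3 18 61]
D3: mem[0x0a..0x0e] <- [dc 9c 9b a6 bd]
query mem[0x0a]=0xdc, mem[0x13]=0xcc, mem[0x0e]=0xbd, mem[0x17]=0x61, mem[0x15]=0xf3

MEM[0x0a,0x13,0x0e,0x17,0x15] = dc cc bd 61 f3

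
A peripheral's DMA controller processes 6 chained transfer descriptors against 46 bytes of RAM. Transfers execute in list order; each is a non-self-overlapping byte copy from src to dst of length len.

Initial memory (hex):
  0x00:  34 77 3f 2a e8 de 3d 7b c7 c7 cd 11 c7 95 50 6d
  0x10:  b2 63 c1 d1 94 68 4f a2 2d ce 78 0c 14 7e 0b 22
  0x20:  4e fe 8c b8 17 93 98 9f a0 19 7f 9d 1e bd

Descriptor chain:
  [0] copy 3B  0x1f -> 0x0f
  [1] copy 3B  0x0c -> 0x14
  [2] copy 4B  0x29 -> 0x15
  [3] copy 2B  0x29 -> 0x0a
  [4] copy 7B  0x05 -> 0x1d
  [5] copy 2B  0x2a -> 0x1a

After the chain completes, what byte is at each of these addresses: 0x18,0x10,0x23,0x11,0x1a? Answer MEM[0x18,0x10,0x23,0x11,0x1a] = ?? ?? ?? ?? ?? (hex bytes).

[0] 0x1f->0x0f len=3 : 22 4e fe
[1] 0x0c->0x14 len=3 : c7 95 50
[2] 0x29->0x15 len=4 : 19 7f 9d 1e
[3] 0x29->0x0a len=2 : 19 7f
[4] 0x05->0x1d len=7 : de 3d 7b c7 c7 19 7f
[5] 0x2a->0x1a len=2 : 7f 9d
query mem[0x18]=0x1e, mem[0x10]=0x4e, mem[0x23]=0x7f, mem[0x11]=0xfe, mem[0x1a]=0x7f

MEM[0x18,0x10,0x23,0x11,0x1a] = 1e 4e 7f fe 7f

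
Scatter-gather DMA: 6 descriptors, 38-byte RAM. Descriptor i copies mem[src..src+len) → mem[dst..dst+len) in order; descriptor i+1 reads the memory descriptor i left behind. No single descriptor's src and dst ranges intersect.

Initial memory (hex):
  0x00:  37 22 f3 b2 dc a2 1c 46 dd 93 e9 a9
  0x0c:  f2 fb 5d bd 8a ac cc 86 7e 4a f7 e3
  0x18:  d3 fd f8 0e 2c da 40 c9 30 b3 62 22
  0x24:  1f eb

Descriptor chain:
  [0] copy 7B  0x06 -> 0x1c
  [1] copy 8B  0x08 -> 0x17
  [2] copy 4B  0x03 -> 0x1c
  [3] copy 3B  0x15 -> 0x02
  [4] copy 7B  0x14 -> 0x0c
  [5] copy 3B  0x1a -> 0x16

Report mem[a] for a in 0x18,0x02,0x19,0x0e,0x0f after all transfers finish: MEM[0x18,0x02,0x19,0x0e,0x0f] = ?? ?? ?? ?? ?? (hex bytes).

[0] 0x06->0x1c len=7 : 1c 46 dd 93 e9 a9 f2
[1] 0x08->0x17 len=8 : dd 93 e9 a9 f2 fb 5d bd
[2] 0x03->0x1c len=4 : b2 dc a2 1c
[3] 0x15->0x02 len=3 : 4a f7 dd
[4] 0x14->0x0c len=7 : 7e 4a f7 dd 93 e9 a9
[5] 0x1a->0x16 len=3 : a9 f2 b2
query mem[0x18]=0xb2, mem[0x02]=0x4a, mem[0x19]=0xe9, mem[0x0e]=0xf7, mem[0x0f]=0xdd

MEM[0x18,0x02,0x19,0x0e,0x0f] = b2 4a e9 f7 dd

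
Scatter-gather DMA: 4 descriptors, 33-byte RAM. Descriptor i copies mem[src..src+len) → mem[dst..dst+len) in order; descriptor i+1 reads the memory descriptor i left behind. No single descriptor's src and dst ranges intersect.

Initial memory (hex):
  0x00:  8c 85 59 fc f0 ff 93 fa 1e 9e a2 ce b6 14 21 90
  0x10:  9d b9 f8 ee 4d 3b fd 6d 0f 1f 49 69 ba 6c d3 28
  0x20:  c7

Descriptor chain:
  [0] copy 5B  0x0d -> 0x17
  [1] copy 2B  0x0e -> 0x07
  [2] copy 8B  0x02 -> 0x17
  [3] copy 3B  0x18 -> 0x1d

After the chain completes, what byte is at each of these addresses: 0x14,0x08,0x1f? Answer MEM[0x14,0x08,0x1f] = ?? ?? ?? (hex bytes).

#0 dst[0x17+5] := {0x14,0x21,0x90,0x9d,0xb9}
#1 dst[0x07+2] := {0x21,0x90}
#2 dst[0x17+8] := {0x59,0xfc,0xf0,0xff,0x93,0x21,0x90,0x9e}
#3 dst[0x1d+3] := {0xfc,0xf0,0xff}
query mem[0x14]=0x4d, mem[0x08]=0x90, mem[0x1f]=0xff

MEM[0x14,0x08,0x1f] = 4d 90 ff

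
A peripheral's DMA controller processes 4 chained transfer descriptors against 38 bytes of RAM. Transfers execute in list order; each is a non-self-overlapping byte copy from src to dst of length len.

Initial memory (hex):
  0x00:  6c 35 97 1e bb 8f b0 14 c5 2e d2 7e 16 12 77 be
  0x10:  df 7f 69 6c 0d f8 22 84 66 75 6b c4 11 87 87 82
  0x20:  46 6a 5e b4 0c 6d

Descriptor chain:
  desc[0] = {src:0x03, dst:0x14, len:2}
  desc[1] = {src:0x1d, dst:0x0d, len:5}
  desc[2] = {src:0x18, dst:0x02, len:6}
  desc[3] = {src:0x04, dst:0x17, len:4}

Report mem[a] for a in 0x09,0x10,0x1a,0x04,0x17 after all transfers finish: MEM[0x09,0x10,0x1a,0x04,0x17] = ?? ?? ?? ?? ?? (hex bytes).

MEM[0x09,0x10,0x1a,0x04,0x17] = 2e 46 87 6b 6b

  after D0: wrote 2B at 0x14 = 1ebb
  after D1: wrote 5B at 0x0d = 878782466a
  after D2: wrote 6B at 0x02 = 66756bc41187
  after D3: wrote 4B at 0x17 = 6bc41187
query mem[0x09]=0x2e, mem[0x10]=0x46, mem[0x1a]=0x87, mem[0x04]=0x6b, mem[0x17]=0x6b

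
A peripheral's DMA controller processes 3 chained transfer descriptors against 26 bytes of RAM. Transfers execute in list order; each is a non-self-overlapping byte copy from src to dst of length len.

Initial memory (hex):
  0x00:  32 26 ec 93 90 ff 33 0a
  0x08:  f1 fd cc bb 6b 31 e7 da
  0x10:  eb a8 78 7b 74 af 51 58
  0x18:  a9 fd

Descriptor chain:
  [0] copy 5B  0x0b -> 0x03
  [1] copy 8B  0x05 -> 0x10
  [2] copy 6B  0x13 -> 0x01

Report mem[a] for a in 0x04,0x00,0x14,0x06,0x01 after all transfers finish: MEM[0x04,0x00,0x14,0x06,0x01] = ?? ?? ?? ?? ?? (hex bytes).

MEM[0x04,0x00,0x14,0x06,0x01] = bb 32 fd a9 f1

[0] 0x0b->0x03 len=5 : bb 6b 31 e7 da
[1] 0x05->0x10 len=8 : 31 e7 da f1 fd cc bb 6b
[2] 0x13->0x01 len=6 : f1 fd cc bb 6b a9
query mem[0x04]=0xbb, mem[0x00]=0x32, mem[0x14]=0xfd, mem[0x06]=0xa9, mem[0x01]=0xf1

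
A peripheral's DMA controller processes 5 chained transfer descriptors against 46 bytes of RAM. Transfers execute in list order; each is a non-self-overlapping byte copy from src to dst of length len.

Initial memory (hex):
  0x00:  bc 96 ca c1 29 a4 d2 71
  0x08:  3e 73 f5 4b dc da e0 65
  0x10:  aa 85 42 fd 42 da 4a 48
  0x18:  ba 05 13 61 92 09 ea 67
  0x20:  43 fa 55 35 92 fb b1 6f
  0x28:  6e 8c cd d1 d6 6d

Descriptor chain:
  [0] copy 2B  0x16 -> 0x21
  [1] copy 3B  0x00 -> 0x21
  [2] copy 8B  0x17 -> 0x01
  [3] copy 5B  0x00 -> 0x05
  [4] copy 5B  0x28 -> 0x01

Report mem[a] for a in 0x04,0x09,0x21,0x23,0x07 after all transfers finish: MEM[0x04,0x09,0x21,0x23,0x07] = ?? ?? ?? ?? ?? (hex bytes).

MEM[0x04,0x09,0x21,0x23,0x07] = d1 13 bc ca ba

[0] 0x16->0x21 len=2 : 4a 48
[1] 0x00->0x21 len=3 : bc 96 ca
[2] 0x17->0x01 len=8 : 48 ba 05 13 61 92 09 ea
[3] 0x00->0x05 len=5 : bc 48 ba 05 13
[4] 0x28->0x01 len=5 : 6e 8c cd d1 d6
query mem[0x04]=0xd1, mem[0x09]=0x13, mem[0x21]=0xbc, mem[0x23]=0xca, mem[0x07]=0xba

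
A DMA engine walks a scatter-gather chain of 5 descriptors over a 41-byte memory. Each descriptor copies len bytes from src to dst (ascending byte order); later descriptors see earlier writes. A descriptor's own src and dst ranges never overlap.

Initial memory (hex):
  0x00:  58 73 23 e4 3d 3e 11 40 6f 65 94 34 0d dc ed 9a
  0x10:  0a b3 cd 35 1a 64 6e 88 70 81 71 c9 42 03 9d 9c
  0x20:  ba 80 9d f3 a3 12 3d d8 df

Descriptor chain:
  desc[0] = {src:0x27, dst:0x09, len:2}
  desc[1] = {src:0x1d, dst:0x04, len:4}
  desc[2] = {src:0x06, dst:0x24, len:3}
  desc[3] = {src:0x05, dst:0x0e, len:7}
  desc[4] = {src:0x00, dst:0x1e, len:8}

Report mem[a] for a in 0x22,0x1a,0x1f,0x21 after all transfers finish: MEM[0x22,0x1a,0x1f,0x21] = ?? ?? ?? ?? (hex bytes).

D0: mem[0x09..0x0a] <- [d8 df]
D1: mem[0x04..0x07] <- [03 9d 9c ba]
D2: mem[0x24..0x26] <- [9c ba 6f]
D3: mem[0x0e..0x14] <- [9d 9c ba 6f d8 df 34]
D4: mem[0x1e..0x25] <- [58 73 23 e4 03 9d 9c ba]
query mem[0x22]=0x03, mem[0x1a]=0x71, mem[0x1f]=0x73, mem[0x21]=0xe4

MEM[0x22,0x1a,0x1f,0x21] = 03 71 73 e4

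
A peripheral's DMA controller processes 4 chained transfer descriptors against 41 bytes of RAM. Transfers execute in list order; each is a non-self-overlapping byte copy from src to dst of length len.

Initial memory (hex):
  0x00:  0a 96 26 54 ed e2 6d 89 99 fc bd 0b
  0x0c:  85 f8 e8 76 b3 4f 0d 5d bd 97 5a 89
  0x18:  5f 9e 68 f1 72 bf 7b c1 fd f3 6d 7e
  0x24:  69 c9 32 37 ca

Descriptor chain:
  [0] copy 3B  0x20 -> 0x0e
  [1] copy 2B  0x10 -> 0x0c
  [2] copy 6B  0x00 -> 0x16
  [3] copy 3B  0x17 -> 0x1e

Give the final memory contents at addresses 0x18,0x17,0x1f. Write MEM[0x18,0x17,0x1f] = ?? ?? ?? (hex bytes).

[0] 0x20->0x0e len=3 : fd f3 6d
[1] 0x10->0x0c len=2 : 6d 4f
[2] 0x00->0x16 len=6 : 0a 96 26 54 ed e2
[3] 0x17->0x1e len=3 : 96 26 54
query mem[0x18]=0x26, mem[0x17]=0x96, mem[0x1f]=0x26

MEM[0x18,0x17,0x1f] = 26 96 26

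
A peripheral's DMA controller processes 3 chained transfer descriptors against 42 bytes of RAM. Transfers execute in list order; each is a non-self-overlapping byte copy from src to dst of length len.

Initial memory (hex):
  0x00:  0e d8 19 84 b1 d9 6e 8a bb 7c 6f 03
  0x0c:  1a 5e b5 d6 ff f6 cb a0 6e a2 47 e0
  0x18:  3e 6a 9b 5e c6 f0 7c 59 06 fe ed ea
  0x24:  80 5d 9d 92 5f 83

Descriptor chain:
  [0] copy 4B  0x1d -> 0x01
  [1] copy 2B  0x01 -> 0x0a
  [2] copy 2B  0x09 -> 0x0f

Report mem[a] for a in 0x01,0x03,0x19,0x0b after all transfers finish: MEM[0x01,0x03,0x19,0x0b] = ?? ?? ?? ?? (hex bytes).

#0 dst[0x01+4] := {0xf0,0x7c,0x59,0x06}
#1 dst[0x0a+2] := {0xf0,0x7c}
#2 dst[0x0f+2] := {0x7c,0xf0}
query mem[0x01]=0xf0, mem[0x03]=0x59, mem[0x19]=0x6a, mem[0x0b]=0x7c

MEM[0x01,0x03,0x19,0x0b] = f0 59 6a 7c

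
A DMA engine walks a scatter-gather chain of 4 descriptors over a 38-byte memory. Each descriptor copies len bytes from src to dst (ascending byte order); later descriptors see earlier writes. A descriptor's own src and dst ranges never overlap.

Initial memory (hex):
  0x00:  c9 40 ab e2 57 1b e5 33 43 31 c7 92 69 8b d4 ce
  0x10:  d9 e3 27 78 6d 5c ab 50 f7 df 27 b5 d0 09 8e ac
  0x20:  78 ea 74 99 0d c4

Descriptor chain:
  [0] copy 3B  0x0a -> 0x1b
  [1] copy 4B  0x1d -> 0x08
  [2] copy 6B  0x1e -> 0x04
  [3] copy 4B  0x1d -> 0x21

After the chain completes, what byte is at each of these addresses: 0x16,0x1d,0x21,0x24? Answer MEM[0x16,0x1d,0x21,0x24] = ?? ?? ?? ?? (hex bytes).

MEM[0x16,0x1d,0x21,0x24] = ab 69 69 78

  after D0: wrote 3B at 0x1b = c79269
  after D1: wrote 4B at 0x08 = 698eac78
  after D2: wrote 6B at 0x04 = 8eac78ea7499
  after D3: wrote 4B at 0x21 = 698eac78
query mem[0x16]=0xab, mem[0x1d]=0x69, mem[0x21]=0x69, mem[0x24]=0x78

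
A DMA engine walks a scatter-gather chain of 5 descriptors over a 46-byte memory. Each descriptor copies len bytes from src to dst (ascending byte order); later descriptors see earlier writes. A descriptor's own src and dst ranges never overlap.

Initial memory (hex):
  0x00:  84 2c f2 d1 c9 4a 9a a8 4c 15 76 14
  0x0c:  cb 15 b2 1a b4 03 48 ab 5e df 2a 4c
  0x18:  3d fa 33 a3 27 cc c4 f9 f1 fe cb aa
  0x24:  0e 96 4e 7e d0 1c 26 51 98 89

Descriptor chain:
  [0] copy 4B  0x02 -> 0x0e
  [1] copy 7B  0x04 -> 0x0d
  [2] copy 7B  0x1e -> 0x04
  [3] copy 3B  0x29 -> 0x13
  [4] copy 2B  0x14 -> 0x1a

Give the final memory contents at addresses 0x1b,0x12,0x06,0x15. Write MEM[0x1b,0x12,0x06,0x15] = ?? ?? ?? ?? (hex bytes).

MEM[0x1b,0x12,0x06,0x15] = 51 15 f1 51

  after D0: wrote 4B at 0x0e = f2d1c94a
  after D1: wrote 7B at 0x0d = c94a9aa84c1576
  after D2: wrote 7B at 0x04 = c4f9f1fecbaa0e
  after D3: wrote 3B at 0x13 = 1c2651
  after D4: wrote 2B at 0x1a = 2651
query mem[0x1b]=0x51, mem[0x12]=0x15, mem[0x06]=0xf1, mem[0x15]=0x51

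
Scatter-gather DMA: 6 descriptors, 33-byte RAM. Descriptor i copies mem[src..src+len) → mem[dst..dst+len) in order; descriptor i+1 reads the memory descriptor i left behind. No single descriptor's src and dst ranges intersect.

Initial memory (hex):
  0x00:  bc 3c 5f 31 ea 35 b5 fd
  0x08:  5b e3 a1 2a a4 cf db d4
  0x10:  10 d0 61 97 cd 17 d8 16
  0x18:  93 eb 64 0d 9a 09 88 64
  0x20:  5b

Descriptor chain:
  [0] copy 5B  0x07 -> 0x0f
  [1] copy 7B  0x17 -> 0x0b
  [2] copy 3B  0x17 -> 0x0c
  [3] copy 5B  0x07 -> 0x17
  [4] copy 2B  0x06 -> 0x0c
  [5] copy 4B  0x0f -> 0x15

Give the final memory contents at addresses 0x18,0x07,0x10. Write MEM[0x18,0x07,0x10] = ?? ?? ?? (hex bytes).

MEM[0x18,0x07,0x10] = a1 fd 9a

#0 dst[0x0f+5] := {0xfd,0x5b,0xe3,0xa1,0x2a}
#1 dst[0x0b+7] := {0x16,0x93,0xeb,0x64,0x0d,0x9a,0x09}
#2 dst[0x0c+3] := {0x16,0x93,0xeb}
#3 dst[0x17+5] := {0xfd,0x5b,0xe3,0xa1,0x16}
#4 dst[0x0c+2] := {0xb5,0xfd}
#5 dst[0x15+4] := {0x0d,0x9a,0x09,0xa1}
query mem[0x18]=0xa1, mem[0x07]=0xfd, mem[0x10]=0x9a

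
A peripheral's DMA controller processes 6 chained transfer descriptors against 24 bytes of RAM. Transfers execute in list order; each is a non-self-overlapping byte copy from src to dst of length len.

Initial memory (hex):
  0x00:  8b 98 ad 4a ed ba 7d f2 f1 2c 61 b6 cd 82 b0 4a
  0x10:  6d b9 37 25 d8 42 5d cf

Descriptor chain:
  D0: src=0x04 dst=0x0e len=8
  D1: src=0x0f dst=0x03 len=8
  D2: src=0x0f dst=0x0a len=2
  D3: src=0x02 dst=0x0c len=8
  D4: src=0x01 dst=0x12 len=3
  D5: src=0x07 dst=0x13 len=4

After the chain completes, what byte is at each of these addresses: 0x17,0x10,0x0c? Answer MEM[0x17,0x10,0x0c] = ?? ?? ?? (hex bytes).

MEM[0x17,0x10,0x0c] = cf f1 ad

#0 dst[0x0e+8] := {0xed,0xba,0x7d,0xf2,0xf1,0x2c,0x61,0xb6}
#1 dst[0x03+8] := {0xba,0x7d,0xf2,0xf1,0x2c,0x61,0xb6,0x5d}
#2 dst[0x0a+2] := {0xba,0x7d}
#3 dst[0x0c+8] := {0xad,0xba,0x7d,0xf2,0xf1,0x2c,0x61,0xb6}
#4 dst[0x12+3] := {0x98,0xad,0xba}
#5 dst[0x13+4] := {0x2c,0x61,0xb6,0xba}
query mem[0x17]=0xcf, mem[0x10]=0xf1, mem[0x0c]=0xad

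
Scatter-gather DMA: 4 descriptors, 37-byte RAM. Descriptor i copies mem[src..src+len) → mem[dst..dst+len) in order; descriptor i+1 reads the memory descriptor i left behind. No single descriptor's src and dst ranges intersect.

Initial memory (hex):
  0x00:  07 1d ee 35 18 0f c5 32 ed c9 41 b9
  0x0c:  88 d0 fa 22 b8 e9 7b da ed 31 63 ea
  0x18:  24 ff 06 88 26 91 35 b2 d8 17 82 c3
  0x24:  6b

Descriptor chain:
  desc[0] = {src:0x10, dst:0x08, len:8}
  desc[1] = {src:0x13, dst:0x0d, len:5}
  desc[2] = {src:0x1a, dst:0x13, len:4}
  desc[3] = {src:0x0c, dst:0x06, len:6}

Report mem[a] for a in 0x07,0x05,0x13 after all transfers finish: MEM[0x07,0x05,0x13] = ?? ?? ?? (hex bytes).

[0] 0x10->0x08 len=8 : b8 e9 7b da ed 31 63 ea
[1] 0x13->0x0d len=5 : da ed 31 63 ea
[2] 0x1a->0x13 len=4 : 06 88 26 91
[3] 0x0c->0x06 len=6 : ed da ed 31 63 ea
query mem[0x07]=0xda, mem[0x05]=0x0f, mem[0x13]=0x06

MEM[0x07,0x05,0x13] = da 0f 06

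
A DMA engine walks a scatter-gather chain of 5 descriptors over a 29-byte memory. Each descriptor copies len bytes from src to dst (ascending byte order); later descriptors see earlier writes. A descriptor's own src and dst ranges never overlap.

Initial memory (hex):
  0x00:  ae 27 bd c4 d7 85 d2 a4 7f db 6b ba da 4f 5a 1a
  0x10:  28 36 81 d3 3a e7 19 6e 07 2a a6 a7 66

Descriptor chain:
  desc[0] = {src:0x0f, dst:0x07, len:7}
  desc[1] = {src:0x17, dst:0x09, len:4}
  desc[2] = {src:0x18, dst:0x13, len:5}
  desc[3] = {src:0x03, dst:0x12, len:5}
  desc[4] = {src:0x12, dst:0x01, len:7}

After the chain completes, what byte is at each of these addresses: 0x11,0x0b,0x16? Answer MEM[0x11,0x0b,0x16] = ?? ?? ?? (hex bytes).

MEM[0x11,0x0b,0x16] = 36 2a 1a

  after D0: wrote 7B at 0x07 = 1a283681d33ae7
  after D1: wrote 4B at 0x09 = 6e072aa6
  after D2: wrote 5B at 0x13 = 072aa6a766
  after D3: wrote 5B at 0x12 = c4d785d21a
  after D4: wrote 7B at 0x01 = c4d785d21a6607
query mem[0x11]=0x36, mem[0x0b]=0x2a, mem[0x16]=0x1a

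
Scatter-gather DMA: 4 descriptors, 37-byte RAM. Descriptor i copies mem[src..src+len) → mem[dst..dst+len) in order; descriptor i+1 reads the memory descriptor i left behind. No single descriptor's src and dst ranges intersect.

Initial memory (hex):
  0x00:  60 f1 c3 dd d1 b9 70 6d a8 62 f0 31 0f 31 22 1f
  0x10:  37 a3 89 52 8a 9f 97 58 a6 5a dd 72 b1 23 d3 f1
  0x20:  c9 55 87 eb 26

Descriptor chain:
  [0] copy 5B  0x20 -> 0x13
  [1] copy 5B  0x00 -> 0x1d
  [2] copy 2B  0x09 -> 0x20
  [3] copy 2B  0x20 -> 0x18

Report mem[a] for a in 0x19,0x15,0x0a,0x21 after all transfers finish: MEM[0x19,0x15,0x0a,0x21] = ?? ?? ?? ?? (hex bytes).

  after D0: wrote 5B at 0x13 = c95587eb26
  after D1: wrote 5B at 0x1d = 60f1c3ddd1
  after D2: wrote 2B at 0x20 = 62f0
  after D3: wrote 2B at 0x18 = 62f0
query mem[0x19]=0xf0, mem[0x15]=0x87, mem[0x0a]=0xf0, mem[0x21]=0xf0

MEM[0x19,0x15,0x0a,0x21] = f0 87 f0 f0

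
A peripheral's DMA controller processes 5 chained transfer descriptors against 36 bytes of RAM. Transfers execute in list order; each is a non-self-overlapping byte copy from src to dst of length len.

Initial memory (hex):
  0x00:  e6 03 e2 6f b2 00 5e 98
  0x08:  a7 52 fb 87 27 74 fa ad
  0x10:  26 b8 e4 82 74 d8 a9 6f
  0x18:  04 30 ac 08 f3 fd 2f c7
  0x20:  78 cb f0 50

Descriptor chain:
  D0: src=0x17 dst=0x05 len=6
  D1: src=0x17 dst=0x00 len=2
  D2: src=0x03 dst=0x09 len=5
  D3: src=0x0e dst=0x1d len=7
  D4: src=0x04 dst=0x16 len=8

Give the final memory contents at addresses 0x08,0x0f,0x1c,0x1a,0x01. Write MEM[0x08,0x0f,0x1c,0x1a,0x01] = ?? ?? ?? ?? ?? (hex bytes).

MEM[0x08,0x0f,0x1c,0x1a,0x01] = ac ad b2 ac 04

D0: mem[0x05..0x0a] <- [6f 04 30 ac 08 f3]
D1: mem[0x00..0x01] <- [6f 04]
D2: mem[0x09..0x0d] <- [6f b2 6f 04 30]
D3: mem[0x1d..0x23] <- [fa ad 26 b8 e4 82 74]
D4: mem[0x16..0x1d] <- [b2 6f 04 30 ac 6f b2 6f]
query mem[0x08]=0xac, mem[0x0f]=0xad, mem[0x1c]=0xb2, mem[0x1a]=0xac, mem[0x01]=0x04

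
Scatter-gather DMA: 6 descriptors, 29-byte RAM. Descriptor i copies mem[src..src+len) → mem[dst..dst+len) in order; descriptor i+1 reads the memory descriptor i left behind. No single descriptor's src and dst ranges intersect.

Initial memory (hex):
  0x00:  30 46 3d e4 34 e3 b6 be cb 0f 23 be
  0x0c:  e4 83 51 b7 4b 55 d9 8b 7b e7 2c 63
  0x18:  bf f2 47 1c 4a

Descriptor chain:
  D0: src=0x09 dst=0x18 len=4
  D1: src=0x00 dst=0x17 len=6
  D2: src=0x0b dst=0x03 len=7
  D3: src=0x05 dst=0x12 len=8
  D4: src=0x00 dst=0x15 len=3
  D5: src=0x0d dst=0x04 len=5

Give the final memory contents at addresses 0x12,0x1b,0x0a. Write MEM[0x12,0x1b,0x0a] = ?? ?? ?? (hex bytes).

  after D0: wrote 4B at 0x18 = 0f23bee4
  after D1: wrote 6B at 0x17 = 30463de434e3
  after D2: wrote 7B at 0x03 = bee48351b74b55
  after D3: wrote 8B at 0x12 = 8351b74b5523bee4
  after D4: wrote 3B at 0x15 = 30463d
  after D5: wrote 5B at 0x04 = 8351b74b55
query mem[0x12]=0x83, mem[0x1b]=0x34, mem[0x0a]=0x23

MEM[0x12,0x1b,0x0a] = 83 34 23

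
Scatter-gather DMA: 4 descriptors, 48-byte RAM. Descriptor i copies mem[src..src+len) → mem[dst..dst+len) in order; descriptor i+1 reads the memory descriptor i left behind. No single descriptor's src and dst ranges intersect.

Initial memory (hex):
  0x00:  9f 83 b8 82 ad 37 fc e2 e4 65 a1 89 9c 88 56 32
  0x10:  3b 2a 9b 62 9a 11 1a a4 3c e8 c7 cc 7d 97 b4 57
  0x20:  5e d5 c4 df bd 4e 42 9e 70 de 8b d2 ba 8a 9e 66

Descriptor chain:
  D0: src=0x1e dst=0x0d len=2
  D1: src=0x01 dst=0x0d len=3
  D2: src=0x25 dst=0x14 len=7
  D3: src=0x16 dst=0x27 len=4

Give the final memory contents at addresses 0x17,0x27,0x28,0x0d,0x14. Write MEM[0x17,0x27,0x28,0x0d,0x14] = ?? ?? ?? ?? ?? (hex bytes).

MEM[0x17,0x27,0x28,0x0d,0x14] = 70 9e 70 83 4e

#0 dst[0x0d+2] := {0xb4,0x57}
#1 dst[0x0d+3] := {0x83,0xb8,0x82}
#2 dst[0x14+7] := {0x4e,0x42,0x9e,0x70,0xde,0x8b,0xd2}
#3 dst[0x27+4] := {0x9e,0x70,0xde,0x8b}
query mem[0x17]=0x70, mem[0x27]=0x9e, mem[0x28]=0x70, mem[0x0d]=0x83, mem[0x14]=0x4e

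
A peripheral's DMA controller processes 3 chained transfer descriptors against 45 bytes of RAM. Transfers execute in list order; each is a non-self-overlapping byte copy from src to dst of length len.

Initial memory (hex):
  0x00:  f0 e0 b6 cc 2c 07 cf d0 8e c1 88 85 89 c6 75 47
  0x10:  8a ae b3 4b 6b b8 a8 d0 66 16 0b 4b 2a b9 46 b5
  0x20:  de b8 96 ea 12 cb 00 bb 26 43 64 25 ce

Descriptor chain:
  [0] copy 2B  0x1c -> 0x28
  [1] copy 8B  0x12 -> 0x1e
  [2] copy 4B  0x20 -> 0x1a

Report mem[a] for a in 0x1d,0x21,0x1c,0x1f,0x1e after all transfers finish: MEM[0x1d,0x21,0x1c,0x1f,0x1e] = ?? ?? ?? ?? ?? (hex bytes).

#0 dst[0x28+2] := {0x2a,0xb9}
#1 dst[0x1e+8] := {0xb3,0x4b,0x6b,0xb8,0xa8,0xd0,0x66,0x16}
#2 dst[0x1a+4] := {0x6b,0xb8,0xa8,0xd0}
query mem[0x1d]=0xd0, mem[0x21]=0xb8, mem[0x1c]=0xa8, mem[0x1f]=0x4b, mem[0x1e]=0xb3

MEM[0x1d,0x21,0x1c,0x1f,0x1e] = d0 b8 a8 4b b3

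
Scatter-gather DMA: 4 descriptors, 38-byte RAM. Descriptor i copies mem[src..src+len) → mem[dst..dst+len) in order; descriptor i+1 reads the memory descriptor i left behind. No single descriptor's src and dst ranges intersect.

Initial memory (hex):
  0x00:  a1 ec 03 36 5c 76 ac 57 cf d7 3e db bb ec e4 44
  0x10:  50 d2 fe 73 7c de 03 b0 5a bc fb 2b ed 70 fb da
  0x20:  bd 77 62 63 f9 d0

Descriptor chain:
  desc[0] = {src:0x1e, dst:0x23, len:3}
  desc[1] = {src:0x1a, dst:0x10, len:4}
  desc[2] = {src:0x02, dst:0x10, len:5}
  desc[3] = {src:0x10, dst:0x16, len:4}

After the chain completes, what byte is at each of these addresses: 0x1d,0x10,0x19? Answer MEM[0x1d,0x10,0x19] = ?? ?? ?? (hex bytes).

MEM[0x1d,0x10,0x19] = 70 03 76

  after D0: wrote 3B at 0x23 = fbdabd
  after D1: wrote 4B at 0x10 = fb2bed70
  after D2: wrote 5B at 0x10 = 03365c76ac
  after D3: wrote 4B at 0x16 = 03365c76
query mem[0x1d]=0x70, mem[0x10]=0x03, mem[0x19]=0x76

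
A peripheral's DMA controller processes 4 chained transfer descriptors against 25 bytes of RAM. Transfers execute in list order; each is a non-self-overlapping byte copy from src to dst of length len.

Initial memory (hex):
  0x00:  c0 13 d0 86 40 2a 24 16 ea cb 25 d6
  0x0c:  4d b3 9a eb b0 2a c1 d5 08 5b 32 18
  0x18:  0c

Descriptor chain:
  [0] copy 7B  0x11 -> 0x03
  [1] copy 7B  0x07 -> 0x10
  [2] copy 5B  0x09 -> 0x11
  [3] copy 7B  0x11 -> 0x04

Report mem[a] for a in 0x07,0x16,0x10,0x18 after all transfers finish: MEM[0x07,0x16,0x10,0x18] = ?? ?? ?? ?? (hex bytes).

MEM[0x07,0x16,0x10,0x18] = 4d b3 5b 0c

#0 dst[0x03+7] := {0x2a,0xc1,0xd5,0x08,0x5b,0x32,0x18}
#1 dst[0x10+7] := {0x5b,0x32,0x18,0x25,0xd6,0x4d,0xb3}
#2 dst[0x11+5] := {0x18,0x25,0xd6,0x4d,0xb3}
#3 dst[0x04+7] := {0x18,0x25,0xd6,0x4d,0xb3,0xb3,0x18}
query mem[0x07]=0x4d, mem[0x16]=0xb3, mem[0x10]=0x5b, mem[0x18]=0x0c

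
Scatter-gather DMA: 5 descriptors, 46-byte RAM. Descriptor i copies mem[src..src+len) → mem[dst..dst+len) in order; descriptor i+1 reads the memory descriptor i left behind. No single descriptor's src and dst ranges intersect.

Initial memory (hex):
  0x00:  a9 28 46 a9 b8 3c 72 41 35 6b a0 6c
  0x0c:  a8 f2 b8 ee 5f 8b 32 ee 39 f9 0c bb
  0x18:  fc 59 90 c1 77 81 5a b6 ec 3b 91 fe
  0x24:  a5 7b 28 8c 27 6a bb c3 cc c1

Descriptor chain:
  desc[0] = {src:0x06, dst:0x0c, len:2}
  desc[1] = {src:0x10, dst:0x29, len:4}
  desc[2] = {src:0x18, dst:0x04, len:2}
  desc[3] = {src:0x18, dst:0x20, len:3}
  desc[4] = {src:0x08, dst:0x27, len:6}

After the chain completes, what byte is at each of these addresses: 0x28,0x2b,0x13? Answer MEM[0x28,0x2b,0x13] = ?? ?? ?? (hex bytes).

MEM[0x28,0x2b,0x13] = 6b 72 ee

  after D0: wrote 2B at 0x0c = 7241
  after D1: wrote 4B at 0x29 = 5f8b32ee
  after D2: wrote 2B at 0x04 = fc59
  after D3: wrote 3B at 0x20 = fc5990
  after D4: wrote 6B at 0x27 = 356ba06c7241
query mem[0x28]=0x6b, mem[0x2b]=0x72, mem[0x13]=0xee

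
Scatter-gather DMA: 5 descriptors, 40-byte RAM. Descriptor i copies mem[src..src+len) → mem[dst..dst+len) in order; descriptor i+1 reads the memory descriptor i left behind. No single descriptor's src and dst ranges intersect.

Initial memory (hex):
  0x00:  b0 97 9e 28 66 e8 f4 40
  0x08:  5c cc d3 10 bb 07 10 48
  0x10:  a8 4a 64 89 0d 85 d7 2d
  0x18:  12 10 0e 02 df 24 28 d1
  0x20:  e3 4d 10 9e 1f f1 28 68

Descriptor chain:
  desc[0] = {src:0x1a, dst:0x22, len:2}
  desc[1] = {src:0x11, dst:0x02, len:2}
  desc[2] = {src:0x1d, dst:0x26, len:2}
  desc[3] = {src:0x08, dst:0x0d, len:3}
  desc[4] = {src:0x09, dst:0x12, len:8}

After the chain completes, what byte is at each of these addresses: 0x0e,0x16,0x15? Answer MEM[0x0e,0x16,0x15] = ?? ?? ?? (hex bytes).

MEM[0x0e,0x16,0x15] = cc 5c bb

#0 dst[0x22+2] := {0x0e,0x02}
#1 dst[0x02+2] := {0x4a,0x64}
#2 dst[0x26+2] := {0x24,0x28}
#3 dst[0x0d+3] := {0x5c,0xcc,0xd3}
#4 dst[0x12+8] := {0xcc,0xd3,0x10,0xbb,0x5c,0xcc,0xd3,0xa8}
query mem[0x0e]=0xcc, mem[0x16]=0x5c, mem[0x15]=0xbb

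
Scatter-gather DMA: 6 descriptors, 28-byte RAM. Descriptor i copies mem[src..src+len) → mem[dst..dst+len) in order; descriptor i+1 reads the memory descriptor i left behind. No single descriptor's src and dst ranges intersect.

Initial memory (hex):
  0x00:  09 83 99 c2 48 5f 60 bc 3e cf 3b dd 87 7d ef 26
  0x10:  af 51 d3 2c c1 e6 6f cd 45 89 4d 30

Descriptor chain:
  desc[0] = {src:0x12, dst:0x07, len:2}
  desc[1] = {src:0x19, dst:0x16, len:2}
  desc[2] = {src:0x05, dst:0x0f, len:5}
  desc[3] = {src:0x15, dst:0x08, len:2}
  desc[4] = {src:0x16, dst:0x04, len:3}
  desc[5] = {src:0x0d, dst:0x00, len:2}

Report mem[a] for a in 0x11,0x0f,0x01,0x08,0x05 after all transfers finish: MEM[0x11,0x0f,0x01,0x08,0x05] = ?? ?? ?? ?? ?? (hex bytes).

  after D0: wrote 2B at 0x07 = d32c
  after D1: wrote 2B at 0x16 = 894d
  after D2: wrote 5B at 0x0f = 5f60d32ccf
  after D3: wrote 2B at 0x08 = e689
  after D4: wrote 3B at 0x04 = 894d45
  after D5: wrote 2B at 0x00 = 7def
query mem[0x11]=0xd3, mem[0x0f]=0x5f, mem[0x01]=0xef, mem[0x08]=0xe6, mem[0x05]=0x4d

MEM[0x11,0x0f,0x01,0x08,0x05] = d3 5f ef e6 4d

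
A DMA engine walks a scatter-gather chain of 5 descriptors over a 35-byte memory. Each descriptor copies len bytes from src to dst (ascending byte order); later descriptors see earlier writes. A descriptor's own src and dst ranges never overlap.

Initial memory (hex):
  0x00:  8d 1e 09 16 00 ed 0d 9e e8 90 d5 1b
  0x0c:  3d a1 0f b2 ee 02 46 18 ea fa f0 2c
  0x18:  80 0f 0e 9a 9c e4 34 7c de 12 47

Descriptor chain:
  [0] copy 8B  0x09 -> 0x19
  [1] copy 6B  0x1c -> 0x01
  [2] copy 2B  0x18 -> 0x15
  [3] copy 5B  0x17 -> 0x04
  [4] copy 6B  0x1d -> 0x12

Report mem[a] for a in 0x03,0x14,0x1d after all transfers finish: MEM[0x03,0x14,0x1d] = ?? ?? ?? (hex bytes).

D0: mem[0x19..0x20] <- [90 d5 1b 3d a1 0f b2 ee]
D1: mem[0x01..0x06] <- [3d a1 0f b2 ee 12]
D2: mem[0x15..0x16] <- [80 90]
D3: mem[0x04..0x08] <- [2c 80 90 d5 1b]
D4: mem[0x12..0x17] <- [a1 0f b2 ee 12 47]
query mem[0x03]=0x0f, mem[0x14]=0xb2, mem[0x1d]=0xa1

MEM[0x03,0x14,0x1d] = 0f b2 a1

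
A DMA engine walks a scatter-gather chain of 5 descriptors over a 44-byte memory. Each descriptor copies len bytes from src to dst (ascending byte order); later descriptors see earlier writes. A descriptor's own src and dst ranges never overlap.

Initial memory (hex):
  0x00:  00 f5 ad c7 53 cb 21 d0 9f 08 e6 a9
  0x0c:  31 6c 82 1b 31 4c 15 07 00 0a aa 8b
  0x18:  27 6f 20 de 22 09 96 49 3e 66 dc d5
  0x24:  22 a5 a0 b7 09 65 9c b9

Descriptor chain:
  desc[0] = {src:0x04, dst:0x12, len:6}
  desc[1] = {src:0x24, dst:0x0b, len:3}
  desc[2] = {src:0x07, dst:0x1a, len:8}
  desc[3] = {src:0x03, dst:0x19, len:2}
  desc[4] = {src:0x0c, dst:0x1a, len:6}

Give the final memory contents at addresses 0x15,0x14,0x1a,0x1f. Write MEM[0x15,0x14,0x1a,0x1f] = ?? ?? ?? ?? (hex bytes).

  after D0: wrote 6B at 0x12 = 53cb21d09f08
  after D1: wrote 3B at 0x0b = 22a5a0
  after D2: wrote 8B at 0x1a = d09f08e622a5a082
  after D3: wrote 2B at 0x19 = c753
  after D4: wrote 6B at 0x1a = a5a0821b314c
query mem[0x15]=0xd0, mem[0x14]=0x21, mem[0x1a]=0xa5, mem[0x1f]=0x4c

MEM[0x15,0x14,0x1a,0x1f] = d0 21 a5 4c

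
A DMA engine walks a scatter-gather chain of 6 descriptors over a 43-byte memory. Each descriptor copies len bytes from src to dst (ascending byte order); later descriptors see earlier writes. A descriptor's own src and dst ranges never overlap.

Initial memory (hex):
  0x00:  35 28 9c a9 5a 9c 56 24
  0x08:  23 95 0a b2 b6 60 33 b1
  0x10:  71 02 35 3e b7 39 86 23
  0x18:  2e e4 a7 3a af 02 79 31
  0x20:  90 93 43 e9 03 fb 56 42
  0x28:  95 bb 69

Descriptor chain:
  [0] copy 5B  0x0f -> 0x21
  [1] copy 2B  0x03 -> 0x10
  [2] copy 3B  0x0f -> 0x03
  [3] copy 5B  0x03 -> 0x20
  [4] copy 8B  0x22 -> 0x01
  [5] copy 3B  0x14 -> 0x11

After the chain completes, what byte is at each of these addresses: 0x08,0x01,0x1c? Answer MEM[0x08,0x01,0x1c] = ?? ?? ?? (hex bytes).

MEM[0x08,0x01,0x1c] = bb 5a af

  after D0: wrote 5B at 0x21 = b17102353e
  after D1: wrote 2B at 0x10 = a95a
  after D2: wrote 3B at 0x03 = b1a95a
  after D3: wrote 5B at 0x20 = b1a95a5624
  after D4: wrote 8B at 0x01 = 5a56243e564295bb
  after D5: wrote 3B at 0x11 = b73986
query mem[0x08]=0xbb, mem[0x01]=0x5a, mem[0x1c]=0xaf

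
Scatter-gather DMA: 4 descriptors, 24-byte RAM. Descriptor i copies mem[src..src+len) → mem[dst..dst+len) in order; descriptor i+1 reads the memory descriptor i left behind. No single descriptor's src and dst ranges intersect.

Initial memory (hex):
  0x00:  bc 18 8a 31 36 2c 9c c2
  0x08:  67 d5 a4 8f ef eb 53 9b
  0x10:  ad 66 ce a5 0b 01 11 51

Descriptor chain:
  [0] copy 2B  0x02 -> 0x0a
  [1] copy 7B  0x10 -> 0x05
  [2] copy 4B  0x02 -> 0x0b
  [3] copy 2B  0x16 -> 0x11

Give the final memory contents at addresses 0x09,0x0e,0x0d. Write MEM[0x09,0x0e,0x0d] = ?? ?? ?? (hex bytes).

  after D0: wrote 2B at 0x0a = 8a31
  after D1: wrote 7B at 0x05 = ad66cea50b0111
  after D2: wrote 4B at 0x0b = 8a3136ad
  after D3: wrote 2B at 0x11 = 1151
query mem[0x09]=0x0b, mem[0x0e]=0xad, mem[0x0d]=0x36

MEM[0x09,0x0e,0x0d] = 0b ad 36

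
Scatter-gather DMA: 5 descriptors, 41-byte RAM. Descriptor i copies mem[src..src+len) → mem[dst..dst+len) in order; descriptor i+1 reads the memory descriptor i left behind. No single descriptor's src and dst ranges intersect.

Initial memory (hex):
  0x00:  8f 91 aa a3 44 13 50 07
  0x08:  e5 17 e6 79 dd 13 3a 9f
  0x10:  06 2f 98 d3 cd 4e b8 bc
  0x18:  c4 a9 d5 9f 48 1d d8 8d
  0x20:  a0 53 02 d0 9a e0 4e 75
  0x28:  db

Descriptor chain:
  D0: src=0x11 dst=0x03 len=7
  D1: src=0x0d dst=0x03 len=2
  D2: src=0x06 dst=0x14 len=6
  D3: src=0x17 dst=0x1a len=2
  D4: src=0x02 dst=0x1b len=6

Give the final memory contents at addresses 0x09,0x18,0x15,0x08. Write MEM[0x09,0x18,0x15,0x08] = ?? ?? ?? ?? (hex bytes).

#0 dst[0x03+7] := {0x2f,0x98,0xd3,0xcd,0x4e,0xb8,0xbc}
#1 dst[0x03+2] := {0x13,0x3a}
#2 dst[0x14+6] := {0xcd,0x4e,0xb8,0xbc,0xe6,0x79}
#3 dst[0x1a+2] := {0xbc,0xe6}
#4 dst[0x1b+6] := {0xaa,0x13,0x3a,0xd3,0xcd,0x4e}
query mem[0x09]=0xbc, mem[0x18]=0xe6, mem[0x15]=0x4e, mem[0x08]=0xb8

MEM[0x09,0x18,0x15,0x08] = bc e6 4e b8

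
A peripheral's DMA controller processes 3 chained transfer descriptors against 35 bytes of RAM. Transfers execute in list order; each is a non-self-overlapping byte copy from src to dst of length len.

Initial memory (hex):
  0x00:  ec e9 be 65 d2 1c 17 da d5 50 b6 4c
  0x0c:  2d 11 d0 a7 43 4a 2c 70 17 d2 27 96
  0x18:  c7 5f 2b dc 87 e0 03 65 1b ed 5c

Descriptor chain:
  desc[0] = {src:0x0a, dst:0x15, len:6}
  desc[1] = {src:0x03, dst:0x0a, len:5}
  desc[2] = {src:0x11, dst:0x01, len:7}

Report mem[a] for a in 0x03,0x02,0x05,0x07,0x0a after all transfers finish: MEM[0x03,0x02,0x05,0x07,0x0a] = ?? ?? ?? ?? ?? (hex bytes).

  after D0: wrote 6B at 0x15 = b64c2d11d0a7
  after D1: wrote 5B at 0x0a = 65d21c17da
  after D2: wrote 7B at 0x01 = 4a2c7017b64c2d
query mem[0x03]=0x70, mem[0x02]=0x2c, mem[0x05]=0xb6, mem[0x07]=0x2d, mem[0x0a]=0x65

MEM[0x03,0x02,0x05,0x07,0x0a] = 70 2c b6 2d 65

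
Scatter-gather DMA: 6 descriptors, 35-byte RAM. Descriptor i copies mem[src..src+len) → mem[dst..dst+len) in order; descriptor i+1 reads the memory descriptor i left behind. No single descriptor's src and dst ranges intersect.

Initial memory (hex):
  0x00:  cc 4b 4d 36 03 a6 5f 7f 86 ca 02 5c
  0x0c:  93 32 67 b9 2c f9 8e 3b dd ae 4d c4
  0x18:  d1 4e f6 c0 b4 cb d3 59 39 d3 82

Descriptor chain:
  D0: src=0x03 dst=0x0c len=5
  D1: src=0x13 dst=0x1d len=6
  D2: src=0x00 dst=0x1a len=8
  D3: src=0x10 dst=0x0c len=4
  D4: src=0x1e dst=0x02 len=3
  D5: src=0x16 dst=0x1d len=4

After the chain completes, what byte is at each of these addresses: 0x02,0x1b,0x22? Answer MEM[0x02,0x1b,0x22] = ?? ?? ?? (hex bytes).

MEM[0x02,0x1b,0x22] = 03 4b d1

#0 dst[0x0c+5] := {0x36,0x03,0xa6,0x5f,0x7f}
#1 dst[0x1d+6] := {0x3b,0xdd,0xae,0x4d,0xc4,0xd1}
#2 dst[0x1a+8] := {0xcc,0x4b,0x4d,0x36,0x03,0xa6,0x5f,0x7f}
#3 dst[0x0c+4] := {0x7f,0xf9,0x8e,0x3b}
#4 dst[0x02+3] := {0x03,0xa6,0x5f}
#5 dst[0x1d+4] := {0x4d,0xc4,0xd1,0x4e}
query mem[0x02]=0x03, mem[0x1b]=0x4b, mem[0x22]=0xd1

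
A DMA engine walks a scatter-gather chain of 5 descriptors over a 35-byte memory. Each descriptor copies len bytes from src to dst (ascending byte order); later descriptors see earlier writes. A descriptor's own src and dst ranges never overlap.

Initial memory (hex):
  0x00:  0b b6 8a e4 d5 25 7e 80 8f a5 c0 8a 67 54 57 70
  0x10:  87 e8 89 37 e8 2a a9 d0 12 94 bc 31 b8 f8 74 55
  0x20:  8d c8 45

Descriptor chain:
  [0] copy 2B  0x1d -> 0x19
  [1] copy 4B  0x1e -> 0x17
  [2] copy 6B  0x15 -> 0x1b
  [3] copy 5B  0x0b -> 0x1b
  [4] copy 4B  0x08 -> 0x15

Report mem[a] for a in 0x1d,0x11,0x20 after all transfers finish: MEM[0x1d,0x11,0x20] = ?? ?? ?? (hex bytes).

D0: mem[0x19..0x1a] <- [f8 74]
D1: mem[0x17..0x1a] <- [74 55 8d c8]
D2: mem[0x1b..0x20] <- [2a a9 74 55 8d c8]
D3: mem[0x1b..0x1f] <- [8a 67 54 57 70]
D4: mem[0x15..0x18] <- [8f a5 c0 8a]
query mem[0x1d]=0x54, mem[0x11]=0xe8, mem[0x20]=0xc8

MEM[0x1d,0x11,0x20] = 54 e8 c8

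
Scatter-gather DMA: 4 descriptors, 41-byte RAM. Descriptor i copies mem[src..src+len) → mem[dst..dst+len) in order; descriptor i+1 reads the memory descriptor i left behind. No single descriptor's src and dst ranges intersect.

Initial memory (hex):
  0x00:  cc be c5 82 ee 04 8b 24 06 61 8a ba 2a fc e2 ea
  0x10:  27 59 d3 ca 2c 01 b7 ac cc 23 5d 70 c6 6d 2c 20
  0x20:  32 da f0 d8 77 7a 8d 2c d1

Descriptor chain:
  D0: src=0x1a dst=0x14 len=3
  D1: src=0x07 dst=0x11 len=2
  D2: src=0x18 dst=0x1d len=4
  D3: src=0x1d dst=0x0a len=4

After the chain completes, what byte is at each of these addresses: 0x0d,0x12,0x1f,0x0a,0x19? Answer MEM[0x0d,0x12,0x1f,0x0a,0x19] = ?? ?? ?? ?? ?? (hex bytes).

MEM[0x0d,0x12,0x1f,0x0a,0x19] = 70 06 5d cc 23

  after D0: wrote 3B at 0x14 = 5d70c6
  after D1: wrote 2B at 0x11 = 2406
  after D2: wrote 4B at 0x1d = cc235d70
  after D3: wrote 4B at 0x0a = cc235d70
query mem[0x0d]=0x70, mem[0x12]=0x06, mem[0x1f]=0x5d, mem[0x0a]=0xcc, mem[0x19]=0x23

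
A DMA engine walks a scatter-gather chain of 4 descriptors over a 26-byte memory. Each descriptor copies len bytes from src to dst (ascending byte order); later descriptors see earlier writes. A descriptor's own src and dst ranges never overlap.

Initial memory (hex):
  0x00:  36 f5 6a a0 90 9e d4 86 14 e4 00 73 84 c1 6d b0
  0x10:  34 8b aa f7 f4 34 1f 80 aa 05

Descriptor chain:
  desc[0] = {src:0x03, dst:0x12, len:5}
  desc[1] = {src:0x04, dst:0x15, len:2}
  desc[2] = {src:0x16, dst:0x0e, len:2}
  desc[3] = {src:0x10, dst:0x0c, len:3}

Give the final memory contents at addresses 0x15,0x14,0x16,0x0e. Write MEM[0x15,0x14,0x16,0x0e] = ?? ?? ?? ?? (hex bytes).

[0] 0x03->0x12 len=5 : a0 90 9e d4 86
[1] 0x04->0x15 len=2 : 90 9e
[2] 0x16->0x0e len=2 : 9e 80
[3] 0x10->0x0c len=3 : 34 8b a0
query mem[0x15]=0x90, mem[0x14]=0x9e, mem[0x16]=0x9e, mem[0x0e]=0xa0

MEM[0x15,0x14,0x16,0x0e] = 90 9e 9e a0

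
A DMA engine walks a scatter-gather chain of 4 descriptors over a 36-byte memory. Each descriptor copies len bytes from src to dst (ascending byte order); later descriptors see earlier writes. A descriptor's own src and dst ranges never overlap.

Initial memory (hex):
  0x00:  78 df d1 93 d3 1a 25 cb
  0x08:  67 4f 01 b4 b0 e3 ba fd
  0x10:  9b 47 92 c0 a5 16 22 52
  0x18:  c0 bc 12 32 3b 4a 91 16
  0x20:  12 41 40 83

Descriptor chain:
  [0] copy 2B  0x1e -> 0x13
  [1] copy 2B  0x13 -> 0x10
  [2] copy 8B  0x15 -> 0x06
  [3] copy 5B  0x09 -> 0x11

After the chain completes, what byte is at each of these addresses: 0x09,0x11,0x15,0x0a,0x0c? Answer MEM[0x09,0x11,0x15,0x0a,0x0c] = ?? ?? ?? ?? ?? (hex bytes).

MEM[0x09,0x11,0x15,0x0a,0x0c] = c0 c0 3b bc 32

D0: mem[0x13..0x14] <- [91 16]
D1: mem[0x10..0x11] <- [91 16]
D2: mem[0x06..0x0d] <- [16 22 52 c0 bc 12 32 3b]
D3: mem[0x11..0x15] <- [c0 bc 12 32 3b]
query mem[0x09]=0xc0, mem[0x11]=0xc0, mem[0x15]=0x3b, mem[0x0a]=0xbc, mem[0x0c]=0x32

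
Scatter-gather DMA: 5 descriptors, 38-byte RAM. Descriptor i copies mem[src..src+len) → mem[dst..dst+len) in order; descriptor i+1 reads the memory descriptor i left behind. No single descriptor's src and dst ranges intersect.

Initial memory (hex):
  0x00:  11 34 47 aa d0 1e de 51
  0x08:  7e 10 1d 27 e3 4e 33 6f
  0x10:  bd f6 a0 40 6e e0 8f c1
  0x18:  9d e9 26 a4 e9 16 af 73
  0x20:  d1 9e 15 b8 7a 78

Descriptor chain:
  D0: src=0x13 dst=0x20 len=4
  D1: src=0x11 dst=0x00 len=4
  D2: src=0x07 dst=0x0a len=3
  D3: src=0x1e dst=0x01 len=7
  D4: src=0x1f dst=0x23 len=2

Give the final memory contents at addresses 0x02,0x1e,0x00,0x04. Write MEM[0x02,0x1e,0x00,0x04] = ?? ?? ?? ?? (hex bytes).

MEM[0x02,0x1e,0x00,0x04] = 73 af f6 6e

D0: mem[0x20..0x23] <- [40 6e e0 8f]
D1: mem[0x00..0x03] <- [f6 a0 40 6e]
D2: mem[0x0a..0x0c] <- [51 7e 10]
D3: mem[0x01..0x07] <- [af 73 40 6e e0 8f 7a]
D4: mem[0x23..0x24] <- [73 40]
query mem[0x02]=0x73, mem[0x1e]=0xaf, mem[0x00]=0xf6, mem[0x04]=0x6e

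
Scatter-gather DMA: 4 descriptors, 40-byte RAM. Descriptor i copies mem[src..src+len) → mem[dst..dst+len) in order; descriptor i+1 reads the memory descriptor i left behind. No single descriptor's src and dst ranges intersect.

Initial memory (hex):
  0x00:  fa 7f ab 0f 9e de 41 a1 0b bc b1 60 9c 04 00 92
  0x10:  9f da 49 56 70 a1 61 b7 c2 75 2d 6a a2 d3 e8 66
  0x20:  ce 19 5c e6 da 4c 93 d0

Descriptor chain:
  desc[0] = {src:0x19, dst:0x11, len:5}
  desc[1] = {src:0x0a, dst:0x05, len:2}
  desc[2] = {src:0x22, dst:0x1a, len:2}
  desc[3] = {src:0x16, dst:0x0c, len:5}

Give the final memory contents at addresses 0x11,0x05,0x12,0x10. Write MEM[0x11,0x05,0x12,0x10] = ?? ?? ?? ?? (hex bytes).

MEM[0x11,0x05,0x12,0x10] = 75 b1 2d 5c

  after D0: wrote 5B at 0x11 = 752d6aa2d3
  after D1: wrote 2B at 0x05 = b160
  after D2: wrote 2B at 0x1a = 5ce6
  after D3: wrote 5B at 0x0c = 61b7c2755c
query mem[0x11]=0x75, mem[0x05]=0xb1, mem[0x12]=0x2d, mem[0x10]=0x5c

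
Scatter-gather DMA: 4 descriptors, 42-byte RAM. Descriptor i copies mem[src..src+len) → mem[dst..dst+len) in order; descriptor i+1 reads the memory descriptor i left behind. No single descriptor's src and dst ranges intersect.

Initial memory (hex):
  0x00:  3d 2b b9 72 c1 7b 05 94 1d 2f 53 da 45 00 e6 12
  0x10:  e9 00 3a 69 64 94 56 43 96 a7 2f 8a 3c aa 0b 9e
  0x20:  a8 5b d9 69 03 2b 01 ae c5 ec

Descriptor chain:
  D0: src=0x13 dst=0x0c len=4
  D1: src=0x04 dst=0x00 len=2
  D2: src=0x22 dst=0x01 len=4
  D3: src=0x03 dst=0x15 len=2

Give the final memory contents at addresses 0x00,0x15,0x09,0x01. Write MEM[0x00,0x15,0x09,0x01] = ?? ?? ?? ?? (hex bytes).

MEM[0x00,0x15,0x09,0x01] = c1 03 2f d9

#0 dst[0x0c+4] := {0x69,0x64,0x94,0x56}
#1 dst[0x00+2] := {0xc1,0x7b}
#2 dst[0x01+4] := {0xd9,0x69,0x03,0x2b}
#3 dst[0x15+2] := {0x03,0x2b}
query mem[0x00]=0xc1, mem[0x15]=0x03, mem[0x09]=0x2f, mem[0x01]=0xd9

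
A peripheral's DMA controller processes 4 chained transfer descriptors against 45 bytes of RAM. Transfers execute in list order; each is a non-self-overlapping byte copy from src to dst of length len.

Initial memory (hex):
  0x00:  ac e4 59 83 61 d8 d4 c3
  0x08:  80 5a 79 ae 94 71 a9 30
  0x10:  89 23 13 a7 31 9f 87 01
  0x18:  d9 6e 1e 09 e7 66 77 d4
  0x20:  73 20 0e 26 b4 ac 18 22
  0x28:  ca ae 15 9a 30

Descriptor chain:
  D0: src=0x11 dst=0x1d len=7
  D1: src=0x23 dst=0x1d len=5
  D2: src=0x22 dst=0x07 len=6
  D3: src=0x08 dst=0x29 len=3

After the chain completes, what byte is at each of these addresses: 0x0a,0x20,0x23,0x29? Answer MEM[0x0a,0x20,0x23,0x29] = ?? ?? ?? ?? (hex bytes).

MEM[0x0a,0x20,0x23,0x29] = ac 18 01 01

[0] 0x11->0x1d len=7 : 23 13 a7 31 9f 87 01
[1] 0x23->0x1d len=5 : 01 b4 ac 18 22
[2] 0x22->0x07 len=6 : 87 01 b4 ac 18 22
[3] 0x08->0x29 len=3 : 01 b4 ac
query mem[0x0a]=0xac, mem[0x20]=0x18, mem[0x23]=0x01, mem[0x29]=0x01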